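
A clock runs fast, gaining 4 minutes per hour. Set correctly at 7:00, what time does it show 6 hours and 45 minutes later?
For every 60 true minutes, the faulty clock advances 60 + 4 = 64 minutes.
True elapsed: 6 hours and 45 minutes = 405 minutes.
Faulty clock advances: 405 x 64/60 = 432 minutes (drift: 27 minutes ahead).
Shown time: 7:00 + 432 minutes = 2:12.

Final answer: 2:12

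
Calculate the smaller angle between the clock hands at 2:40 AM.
Hour hand position: 2 x 30 + 40 x 0.5 = 80 degrees
Minute hand position: 40 x 6 = 240 degrees
Difference: |80 - 240| = 160 degrees
The angle between the hands is 160 degrees

Final answer: 160 degrees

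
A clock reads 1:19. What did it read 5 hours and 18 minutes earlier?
Starting time: 1:19 = 79 total minutes past 12:00
Subtracting: 5 hours and 18 minutes = 318 minutes
79 - 318 = -239 (negative, add 12 hours = 720) = 481 minutes
= 8 hours and 1 minute past 12:00 = 8:01

Final answer: 8:01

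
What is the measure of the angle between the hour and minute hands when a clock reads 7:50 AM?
Hour hand position: 7 x 30 + 50 x 0.5 = 235 degrees
Minute hand position: 50 x 6 = 300 degrees
Difference: |235 - 300| = 65 degrees
The angle between the hands is 65 degrees

Final answer: 65 degrees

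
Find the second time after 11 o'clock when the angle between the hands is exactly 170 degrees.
At t minutes past 11:00, the hour hand is at 30 x 11 + 0.5t degrees and the minute hand is at 6t degrees.
The smaller angle between them is 170 degrees when |30H - 5.5t| = 170 or |30H - 5.5t| = 190.
With H = 11, solve 30 x 11 - 5.5t = +/- target for each target:
  t = (30 x 11 - 170) / 5.5 = 29.09
  t = (30 x 11 + 170) / 5.5 = 90.91 (outside (0, 60))
  t = (30 x 11 - 190) / 5.5 = 25.45
  t = (30 x 11 + 190) / 5.5 = 94.55 (outside (0, 60))
Valid solutions in (0, 60): {25.45, 29.09} minutes.
The second occurrence is t = 29.09 minutes.
The hands form a 170-degree angle at 29.09 minutes past 11:00.

Final answer: 29.09 minutes past 11:00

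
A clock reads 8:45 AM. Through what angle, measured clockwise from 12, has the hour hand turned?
The hour hand moves 30 degrees per hour and 0.5 degrees per minute.
At 8:45: (8) x 30 + 45 x 0.5 = 240 + 22.5 = 262.5 degrees

Final answer: 262.5 degrees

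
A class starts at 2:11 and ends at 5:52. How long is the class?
From 2:11 to 5:52:
(5 x 60 + 52) - (2 x 60 + 11) = 352 - 131 = 221 minutes
= 3 hours and 41 minutes

Final answer: 3 hours and 41 minutes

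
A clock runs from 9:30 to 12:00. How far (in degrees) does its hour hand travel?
The hour hand moves 0.5 degrees per minute.
Time elapsed: 12:00 - 9:30 = 150 minutes
Angular displacement: 150 x 0.5 = 75 degrees

Final answer: 75 degrees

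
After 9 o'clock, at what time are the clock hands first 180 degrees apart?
For hands to be 180 degrees apart: |30H - 5.5t| = 180
With H = 9: t = (30 x 9 + 180)/5.5 = 81.82 or t = (30 x 9 - 180)/5.5 = 16.36
First valid solution (0 < t < 60): t = 16.36 minutes
The hands are opposite at 16.36 minutes past 9:00.

Final answer: 16.36 minutes past 9:00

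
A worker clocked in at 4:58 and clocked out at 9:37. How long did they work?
From 4:58 to 9:37:
(9 x 60 + 37) - (4 x 60 + 58) = 577 - 298 = 279 minutes
= 4 hours and 39 minutes

Final answer: 4 hours and 39 minutes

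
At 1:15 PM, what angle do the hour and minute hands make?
Hour hand position: 1 x 30 + 15 x 0.5 = 37.5 degrees
Minute hand position: 15 x 6 = 90 degrees
Difference: |37.5 - 90| = 52.5 degrees
The angle between the hands is 52.5 degrees

Final answer: 52.5 degrees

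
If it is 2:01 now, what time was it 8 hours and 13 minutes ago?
Starting time: 2:01 = 121 total minutes past 12:00
Subtracting: 8 hours and 13 minutes = 493 minutes
121 - 493 = -372 (negative, add 12 hours = 720) = 348 minutes
= 5 hours and 48 minutes past 12:00 = 5:48

Final answer: 5:48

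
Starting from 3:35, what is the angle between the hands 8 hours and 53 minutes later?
First find the time 8 hours and 53 minutes after 3:35.
Total minutes: 3 x 60 + 35 + 8 x 60 + 53 = 748.
748 mod 720 = 28 minutes = 12:28.
Now compute the angle at 12:28:
Hour hand: 0 x 30 + 28 x 0.5 = 14 degrees
Minute hand: 28 x 6 = 168 degrees
Difference: |14 - 168| = 154 degrees
The angle is 154 degrees

Final answer: 154 degrees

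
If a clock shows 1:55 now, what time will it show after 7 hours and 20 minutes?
Starting time: 1:55
Adding 20 minutes to 55 minutes: 55 + 20 = 75 minutes = 1 hour and 15 minutes
Adding 7 hours: 1 + 7 + 1 (carry) = 9
Final time: 9:15

Final answer: 9:15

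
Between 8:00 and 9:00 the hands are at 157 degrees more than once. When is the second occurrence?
At t minutes past 8:00, the hour hand is at 30 x 8 + 0.5t degrees and the minute hand is at 6t degrees.
The smaller angle between them is 157 degrees when |30H - 5.5t| = 157 or |30H - 5.5t| = 203.
With H = 8, solve 30 x 8 - 5.5t = +/- target for each target:
  t = (30 x 8 - 157) / 5.5 = 15.09
  t = (30 x 8 + 157) / 5.5 = 72.18 (outside (0, 60))
  t = (30 x 8 - 203) / 5.5 = 6.73
  t = (30 x 8 + 203) / 5.5 = 80.55 (outside (0, 60))
Valid solutions in (0, 60): {6.73, 15.09} minutes.
The second occurrence is t = 15.09 minutes.
The hands form a 157-degree angle at 15.09 minutes past 8:00.

Final answer: 15.09 minutes past 8:00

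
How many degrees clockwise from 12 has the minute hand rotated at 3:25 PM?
The minute hand moves 6 degrees per minute.
At 3:25: 25 x 6 = 150 degrees

Final answer: 150 degrees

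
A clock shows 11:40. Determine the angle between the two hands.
Hour hand position: 11 x 30 + 40 x 0.5 = 350 degrees
Minute hand position: 40 x 6 = 240 degrees
Difference: |350 - 240| = 110 degrees
The angle between the hands is 110 degrees

Final answer: 110 degrees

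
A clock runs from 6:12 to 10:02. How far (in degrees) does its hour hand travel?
The hour hand moves 0.5 degrees per minute.
Time elapsed: 10:02 - 6:12 = 230 minutes
Angular displacement: 230 x 0.5 = 115 degrees

Final answer: 115 degrees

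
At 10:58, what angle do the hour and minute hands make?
Hour hand position: 10 x 30 + 58 x 0.5 = 329 degrees
Minute hand position: 58 x 6 = 348 degrees
Difference: |329 - 348| = 19 degrees
The angle between the hands is 19 degrees

Final answer: 19 degrees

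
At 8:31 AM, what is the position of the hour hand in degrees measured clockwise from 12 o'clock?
The hour hand moves 30 degrees per hour and 0.5 degrees per minute.
At 8:31: (8) x 30 + 31 x 0.5 = 240 + 15.5 = 255.5 degrees

Final answer: 255.5 degrees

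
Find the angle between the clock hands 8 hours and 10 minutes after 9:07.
First find the time 8 hours and 10 minutes after 9:07.
Total minutes: 9 x 60 + 7 + 8 x 60 + 10 = 1037.
1037 mod 720 = 317 minutes = 5:17.
Now compute the angle at 5:17:
Hour hand: 5 x 30 + 17 x 0.5 = 158.5 degrees
Minute hand: 17 x 6 = 102 degrees
Difference: |158.5 - 102| = 56.5 degrees
The angle is 56.5 degrees

Final answer: 56.5 degrees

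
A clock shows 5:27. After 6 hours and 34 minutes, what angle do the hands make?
First find the time 6 hours and 34 minutes after 5:27.
Total minutes: 5 x 60 + 27 + 6 x 60 + 34 = 721.
721 mod 720 = 1 minutes = 12:01.
Now compute the angle at 12:01:
Hour hand: 0 x 30 + 1 x 0.5 = 0.5 degrees
Minute hand: 1 x 6 = 6 degrees
Difference: |0.5 - 6| = 5.5 degrees
The angle is 5.5 degrees

Final answer: 5.5 degrees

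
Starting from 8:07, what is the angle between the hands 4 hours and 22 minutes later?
First find the time 4 hours and 22 minutes after 8:07.
Total minutes: 8 x 60 + 7 + 4 x 60 + 22 = 749.
749 mod 720 = 29 minutes = 12:29.
Now compute the angle at 12:29:
Hour hand: 0 x 30 + 29 x 0.5 = 14.5 degrees
Minute hand: 29 x 6 = 174 degrees
Difference: |14.5 - 174| = 159.5 degrees
The angle is 159.5 degrees

Final answer: 159.5 degrees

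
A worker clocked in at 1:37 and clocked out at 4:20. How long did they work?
From 1:37 to 4:20:
(4 x 60 + 20) - (1 x 60 + 37) = 260 - 97 = 163 minutes
= 2 hours and 43 minutes

Final answer: 2 hours and 43 minutes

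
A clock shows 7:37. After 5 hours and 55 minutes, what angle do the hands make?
First find the time 5 hours and 55 minutes after 7:37.
Total minutes: 7 x 60 + 37 + 5 x 60 + 55 = 812.
812 mod 720 = 92 minutes = 1:32.
Now compute the angle at 1:32:
Hour hand: 1 x 30 + 32 x 0.5 = 46 degrees
Minute hand: 32 x 6 = 192 degrees
Difference: |46 - 192| = 146 degrees
The angle is 146 degrees

Final answer: 146 degrees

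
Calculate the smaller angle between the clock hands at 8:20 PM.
Hour hand position: 8 x 30 + 20 x 0.5 = 250 degrees
Minute hand position: 20 x 6 = 120 degrees
Difference: |250 - 120| = 130 degrees
The angle between the hands is 130 degrees

Final answer: 130 degrees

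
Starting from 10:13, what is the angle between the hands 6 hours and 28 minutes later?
First find the time 6 hours and 28 minutes after 10:13.
Total minutes: 10 x 60 + 13 + 6 x 60 + 28 = 1001.
1001 mod 720 = 281 minutes = 4:41.
Now compute the angle at 4:41:
Hour hand: 4 x 30 + 41 x 0.5 = 140.5 degrees
Minute hand: 41 x 6 = 246 degrees
Difference: |140.5 - 246| = 105.5 degrees
The angle is 105.5 degrees

Final answer: 105.5 degrees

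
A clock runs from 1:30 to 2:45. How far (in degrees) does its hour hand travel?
The hour hand moves 0.5 degrees per minute.
Time elapsed: 2:45 - 1:30 = 75 minutes
Angular displacement: 75 x 0.5 = 37.5 degrees

Final answer: 37.5 degrees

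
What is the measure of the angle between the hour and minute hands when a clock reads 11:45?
Hour hand position: 11 x 30 + 45 x 0.5 = 352.5 degrees
Minute hand position: 45 x 6 = 270 degrees
Difference: |352.5 - 270| = 82.5 degrees
The angle between the hands is 82.5 degrees

Final answer: 82.5 degrees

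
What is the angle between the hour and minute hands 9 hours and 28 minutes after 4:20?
First find the time 9 hours and 28 minutes after 4:20.
Total minutes: 4 x 60 + 20 + 9 x 60 + 28 = 828.
828 mod 720 = 108 minutes = 1:48.
Now compute the angle at 1:48:
Hour hand: 1 x 30 + 48 x 0.5 = 54 degrees
Minute hand: 48 x 6 = 288 degrees
Difference: |54 - 288| = 234 degrees
Smaller angle: 360 - 234 = 126 degrees

Final answer: 126 degrees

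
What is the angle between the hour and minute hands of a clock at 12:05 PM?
Hour hand position: 0 x 30 + 5 x 0.5 = 2.5 degrees
Minute hand position: 5 x 6 = 30 degrees
Difference: |2.5 - 30| = 27.5 degrees
The angle between the hands is 27.5 degrees

Final answer: 27.5 degrees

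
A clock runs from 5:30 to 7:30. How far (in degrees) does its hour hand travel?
The hour hand moves 0.5 degrees per minute.
Time elapsed: 7:30 - 5:30 = 120 minutes
Angular displacement: 120 x 0.5 = 60 degrees

Final answer: 60 degrees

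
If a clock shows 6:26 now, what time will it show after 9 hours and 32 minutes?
Starting time: 6:26
Adding 32 minutes to 26 minutes: 26 + 32 = 58 minutes
Adding 9 hours: 6 + 9 = 15 - 12 = 3
Final time: 3:58

Final answer: 3:58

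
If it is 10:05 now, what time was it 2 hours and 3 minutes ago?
Starting time: 10:05 = 605 total minutes past 12:00
Subtracting: 2 hours and 3 minutes = 123 minutes
605 - 123 = 482 minutes
= 8 hours and 2 minutes past 12:00 = 8:02

Final answer: 8:02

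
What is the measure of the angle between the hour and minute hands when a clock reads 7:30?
Hour hand position: 7 x 30 + 30 x 0.5 = 225 degrees
Minute hand position: 30 x 6 = 180 degrees
Difference: |225 - 180| = 45 degrees
The angle between the hands is 45 degrees

Final answer: 45 degrees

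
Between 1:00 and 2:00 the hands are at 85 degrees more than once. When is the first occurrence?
At t minutes past 1:00, the hour hand is at 30 x 1 + 0.5t degrees and the minute hand is at 6t degrees.
The smaller angle between them is 85 degrees when |30H - 5.5t| = 85 or |30H - 5.5t| = 275.
With H = 1, solve 30 x 1 - 5.5t = +/- target for each target:
  t = (30 x 1 - 85) / 5.5 = -10 (outside (0, 60))
  t = (30 x 1 + 85) / 5.5 = 20.91
  t = (30 x 1 - 275) / 5.5 = -44.55 (outside (0, 60))
  t = (30 x 1 + 275) / 5.5 = 55.45
Valid solutions in (0, 60): {20.91, 55.45} minutes.
The first occurrence is t = 20.91 minutes.
The hands form a 85-degree angle at 20.91 minutes past 1:00.

Final answer: 20.91 minutes past 1:00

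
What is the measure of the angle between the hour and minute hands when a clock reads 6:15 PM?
Hour hand position: 6 x 30 + 15 x 0.5 = 187.5 degrees
Minute hand position: 15 x 6 = 90 degrees
Difference: |187.5 - 90| = 97.5 degrees
The angle between the hands is 97.5 degrees

Final answer: 97.5 degrees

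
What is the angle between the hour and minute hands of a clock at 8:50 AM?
Hour hand position: 8 x 30 + 50 x 0.5 = 265 degrees
Minute hand position: 50 x 6 = 300 degrees
Difference: |265 - 300| = 35 degrees
The angle between the hands is 35 degrees

Final answer: 35 degrees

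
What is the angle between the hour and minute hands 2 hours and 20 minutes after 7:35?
First find the time 2 hours and 20 minutes after 7:35.
Total minutes: 7 x 60 + 35 + 2 x 60 + 20 = 595.
595 mod 720 = 595 minutes = 9:55.
Now compute the angle at 9:55:
Hour hand: 9 x 30 + 55 x 0.5 = 297.5 degrees
Minute hand: 55 x 6 = 330 degrees
Difference: |297.5 - 330| = 32.5 degrees
The angle is 32.5 degrees

Final answer: 32.5 degrees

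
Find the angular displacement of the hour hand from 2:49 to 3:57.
The hour hand moves 0.5 degrees per minute.
Time elapsed: 3:57 - 2:49 = 68 minutes
Angular displacement: 68 x 0.5 = 34 degrees

Final answer: 34 degrees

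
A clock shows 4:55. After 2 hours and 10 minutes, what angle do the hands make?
First find the time 2 hours and 10 minutes after 4:55.
Total minutes: 4 x 60 + 55 + 2 x 60 + 10 = 425.
425 mod 720 = 425 minutes = 7:05.
Now compute the angle at 7:05:
Hour hand: 7 x 30 + 5 x 0.5 = 212.5 degrees
Minute hand: 5 x 6 = 30 degrees
Difference: |212.5 - 30| = 182.5 degrees
Smaller angle: 360 - 182.5 = 177.5 degrees

Final answer: 177.5 degrees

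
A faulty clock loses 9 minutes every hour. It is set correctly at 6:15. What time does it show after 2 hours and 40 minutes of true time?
For every 60 true minutes, the faulty clock advances 60 - 9 = 51 minutes.
True elapsed: 2 hours and 40 minutes = 160 minutes.
Faulty clock advances: 160 x 51/60 = 136 minutes (drift: 24 minutes behind).
Shown time: 6:15 + 136 minutes = 8:31.

Final answer: 8:31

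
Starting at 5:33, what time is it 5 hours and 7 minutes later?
Starting time: 5:33
Adding 7 minutes to 33 minutes: 33 + 7 = 40 minutes
Adding 5 hours: 5 + 5 = 10
Final time: 10:40

Final answer: 10:40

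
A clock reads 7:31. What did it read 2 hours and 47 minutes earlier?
Starting time: 7:31 = 451 total minutes past 12:00
Subtracting: 2 hours and 47 minutes = 167 minutes
451 - 167 = 284 minutes
= 4 hours and 44 minutes past 12:00 = 4:44

Final answer: 4:44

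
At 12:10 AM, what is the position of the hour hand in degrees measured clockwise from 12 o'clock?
The hour hand moves 30 degrees per hour and 0.5 degrees per minute.
At 12:10: (0) x 30 + 10 x 0.5 = 0 + 5 = 5 degrees

Final answer: 5 degrees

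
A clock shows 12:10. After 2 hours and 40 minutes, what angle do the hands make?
First find the time 2 hours and 40 minutes after 12:10.
Total minutes: 12 x 60 + 10 + 2 x 60 + 40 = 890.
890 mod 720 = 170 minutes = 2:50.
Now compute the angle at 2:50:
Hour hand: 2 x 30 + 50 x 0.5 = 85 degrees
Minute hand: 50 x 6 = 300 degrees
Difference: |85 - 300| = 215 degrees
Smaller angle: 360 - 215 = 145 degrees

Final answer: 145 degrees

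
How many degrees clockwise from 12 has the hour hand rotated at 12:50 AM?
The hour hand moves 30 degrees per hour and 0.5 degrees per minute.
At 12:50: (0) x 30 + 50 x 0.5 = 0 + 25 = 25 degrees

Final answer: 25 degrees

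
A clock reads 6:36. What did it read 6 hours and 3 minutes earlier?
Starting time: 6:36 = 396 total minutes past 12:00
Subtracting: 6 hours and 3 minutes = 363 minutes
396 - 363 = 33 minutes
= 33 minutes past 12:00 = 12:33

Final answer: 12:33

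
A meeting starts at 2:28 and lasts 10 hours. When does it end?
Starting time: 2:28
Adding 0 minutes to 28 minutes: 28 + 0 = 28 minutes
Adding 10 hours: 2 + 10 = 12
Final time: 12:28

Final answer: 12:28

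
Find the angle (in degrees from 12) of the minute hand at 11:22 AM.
The minute hand moves 6 degrees per minute.
At 11:22: 22 x 6 = 132 degrees

Final answer: 132 degrees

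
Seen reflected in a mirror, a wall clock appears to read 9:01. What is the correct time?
Reflection across the vertical (12-6) axis maps a hand at angle A degrees to (360 - A) degrees, which sends a reading of T minutes past 12:00 to (720 - T) minutes past 12:00.
Mirror reads 9:01 = 541 minutes past 12:00.
Actual time: (720 - 541) mod 720 = 179 minutes = 2:59.

Final answer: 2:59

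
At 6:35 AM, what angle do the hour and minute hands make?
Hour hand position: 6 x 30 + 35 x 0.5 = 197.5 degrees
Minute hand position: 35 x 6 = 210 degrees
Difference: |197.5 - 210| = 12.5 degrees
The angle between the hands is 12.5 degrees

Final answer: 12.5 degrees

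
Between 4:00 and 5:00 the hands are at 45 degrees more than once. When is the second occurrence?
At t minutes past 4:00, the hour hand is at 30 x 4 + 0.5t degrees and the minute hand is at 6t degrees.
The smaller angle between them is 45 degrees when |30H - 5.5t| = 45 or |30H - 5.5t| = 315.
With H = 4, solve 30 x 4 - 5.5t = +/- target for each target:
  t = (30 x 4 - 45) / 5.5 = 13.64
  t = (30 x 4 + 45) / 5.5 = 30
  t = (30 x 4 - 315) / 5.5 = -35.45 (outside (0, 60))
  t = (30 x 4 + 315) / 5.5 = 79.09 (outside (0, 60))
Valid solutions in (0, 60): {13.64, 30} minutes.
The second occurrence is t = 30 minutes.
The hands form a 45-degree angle at 30 minutes past 4:00.

Final answer: 30 minutes past 4:00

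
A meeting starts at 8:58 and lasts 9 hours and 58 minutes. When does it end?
Starting time: 8:58
Adding 58 minutes to 58 minutes: 58 + 58 = 116 minutes = 1 hour and 56 minutes
Adding 9 hours: 8 + 9 + 1 (carry) = 18 - 12 = 6
Final time: 6:56

Final answer: 6:56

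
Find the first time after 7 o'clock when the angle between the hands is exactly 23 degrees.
At t minutes past 7:00, the hour hand is at 30 x 7 + 0.5t degrees and the minute hand is at 6t degrees.
The smaller angle between them is 23 degrees when |30H - 5.5t| = 23 or |30H - 5.5t| = 337.
With H = 7, solve 30 x 7 - 5.5t = +/- target for each target:
  t = (30 x 7 - 23) / 5.5 = 34
  t = (30 x 7 + 23) / 5.5 = 42.36
  t = (30 x 7 - 337) / 5.5 = -23.09 (outside (0, 60))
  t = (30 x 7 + 337) / 5.5 = 99.45 (outside (0, 60))
Valid solutions in (0, 60): {34, 42.36} minutes.
The first occurrence is t = 34 minutes.
The hands form a 23-degree angle at 34 minutes past 7:00.

Final answer: 34 minutes past 7:00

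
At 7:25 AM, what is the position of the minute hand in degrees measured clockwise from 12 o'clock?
The minute hand moves 6 degrees per minute.
At 7:25: 25 x 6 = 150 degrees

Final answer: 150 degrees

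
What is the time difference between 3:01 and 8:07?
From 3:01 to 8:07:
(8 x 60 + 7) - (3 x 60 + 1) = 487 - 181 = 306 minutes
= 5 hours and 6 minutes

Final answer: 5 hours and 6 minutes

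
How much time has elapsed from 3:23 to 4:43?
From 3:23 to 4:43:
(4 x 60 + 43) - (3 x 60 + 23) = 283 - 203 = 80 minutes
= 1 hour and 20 minutes

Final answer: 1 hour and 20 minutes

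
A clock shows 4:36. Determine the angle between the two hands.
Hour hand position: 4 x 30 + 36 x 0.5 = 138 degrees
Minute hand position: 36 x 6 = 216 degrees
Difference: |138 - 216| = 78 degrees
The angle between the hands is 78 degrees

Final answer: 78 degrees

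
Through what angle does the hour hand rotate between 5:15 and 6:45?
The hour hand moves 0.5 degrees per minute.
Time elapsed: 6:45 - 5:15 = 90 minutes
Angular displacement: 90 x 0.5 = 45 degrees

Final answer: 45 degrees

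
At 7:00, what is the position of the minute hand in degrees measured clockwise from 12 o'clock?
The minute hand moves 6 degrees per minute.
At 7:00: 0 x 6 = 0 degrees

Final answer: 0 degrees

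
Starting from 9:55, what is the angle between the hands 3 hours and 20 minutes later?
First find the time 3 hours and 20 minutes after 9:55.
Total minutes: 9 x 60 + 55 + 3 x 60 + 20 = 795.
795 mod 720 = 75 minutes = 1:15.
Now compute the angle at 1:15:
Hour hand: 1 x 30 + 15 x 0.5 = 37.5 degrees
Minute hand: 15 x 6 = 90 degrees
Difference: |37.5 - 90| = 52.5 degrees
The angle is 52.5 degrees

Final answer: 52.5 degrees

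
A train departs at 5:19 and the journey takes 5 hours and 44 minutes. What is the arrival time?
Starting time: 5:19
Adding 44 minutes to 19 minutes: 19 + 44 = 63 minutes = 1 hour and 3 minutes
Adding 5 hours: 5 + 5 + 1 (carry) = 11
Final time: 11:03

Final answer: 11:03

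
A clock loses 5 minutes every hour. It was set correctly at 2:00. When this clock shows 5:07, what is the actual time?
For every 60 true minutes, the faulty clock advances 55 minutes, so 1 faulty-clock minute corresponds to 60/55 true minutes.
From 2:00 to 5:07 on the faulty dial is 187 minutes.
True elapsed: 187 x 60/55 = 204 minutes = 3 hours and 24 minutes.
True time: 2:00 + 3 hours and 24 minutes = 5:24.

Final answer: 5:24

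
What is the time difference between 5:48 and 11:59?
From 5:48 to 11:59:
(11 x 60 + 59) - (5 x 60 + 48) = 719 - 348 = 371 minutes
= 6 hours and 11 minutes

Final answer: 6 hours and 11 minutes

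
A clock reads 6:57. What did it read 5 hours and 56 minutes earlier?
Starting time: 6:57 = 417 total minutes past 12:00
Subtracting: 5 hours and 56 minutes = 356 minutes
417 - 356 = 61 minutes
= 1 hour and 1 minute past 12:00 = 1:01

Final answer: 1:01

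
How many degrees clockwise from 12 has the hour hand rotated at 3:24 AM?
The hour hand moves 30 degrees per hour and 0.5 degrees per minute.
At 3:24: (3) x 30 + 24 x 0.5 = 90 + 12 = 102 degrees

Final answer: 102 degrees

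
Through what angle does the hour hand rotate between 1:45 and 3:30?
The hour hand moves 0.5 degrees per minute.
Time elapsed: 3:30 - 1:45 = 105 minutes
Angular displacement: 105 x 0.5 = 52.5 degrees

Final answer: 52.5 degrees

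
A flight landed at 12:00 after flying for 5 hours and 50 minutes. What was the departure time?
Starting time: 12:00 = 0 total minutes past 12:00
Subtracting: 5 hours and 50 minutes = 350 minutes
0 - 350 = -350 (negative, add 12 hours = 720) = 370 minutes
= 6 hours and 10 minutes past 12:00 = 6:10

Final answer: 6:10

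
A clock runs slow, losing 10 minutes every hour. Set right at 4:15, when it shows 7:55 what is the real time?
For every 60 true minutes, the faulty clock advances 50 minutes, so 1 faulty-clock minute corresponds to 60/50 true minutes.
From 4:15 to 7:55 on the faulty dial is 220 minutes.
True elapsed: 220 x 60/50 = 264 minutes = 4 hours and 24 minutes.
True time: 4:15 + 4 hours and 24 minutes = 8:39.

Final answer: 8:39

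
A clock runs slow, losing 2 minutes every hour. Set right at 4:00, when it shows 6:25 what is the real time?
For every 60 true minutes, the faulty clock advances 58 minutes, so 1 faulty-clock minute corresponds to 60/58 true minutes.
From 4:00 to 6:25 on the faulty dial is 145 minutes.
True elapsed: 145 x 60/58 = 150 minutes = 2 hours and 30 minutes.
True time: 4:00 + 2 hours and 30 minutes = 6:30.

Final answer: 6:30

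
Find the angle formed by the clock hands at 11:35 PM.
Hour hand position: 11 x 30 + 35 x 0.5 = 347.5 degrees
Minute hand position: 35 x 6 = 210 degrees
Difference: |347.5 - 210| = 137.5 degrees
The angle between the hands is 137.5 degrees

Final answer: 137.5 degrees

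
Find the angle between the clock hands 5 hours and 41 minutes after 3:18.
First find the time 5 hours and 41 minutes after 3:18.
Total minutes: 3 x 60 + 18 + 5 x 60 + 41 = 539.
539 mod 720 = 539 minutes = 8:59.
Now compute the angle at 8:59:
Hour hand: 8 x 30 + 59 x 0.5 = 269.5 degrees
Minute hand: 59 x 6 = 354 degrees
Difference: |269.5 - 354| = 84.5 degrees
The angle is 84.5 degrees

Final answer: 84.5 degrees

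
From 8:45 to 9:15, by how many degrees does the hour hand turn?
The hour hand moves 0.5 degrees per minute.
Time elapsed: 9:15 - 8:45 = 30 minutes
Angular displacement: 30 x 0.5 = 15 degrees

Final answer: 15 degrees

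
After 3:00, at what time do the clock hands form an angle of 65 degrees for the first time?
At t minutes past 3:00, the hour hand is at 30 x 3 + 0.5t degrees and the minute hand is at 6t degrees.
The smaller angle between them is 65 degrees when |30H - 5.5t| = 65 or |30H - 5.5t| = 295.
With H = 3, solve 30 x 3 - 5.5t = +/- target for each target:
  t = (30 x 3 - 65) / 5.5 = 4.55
  t = (30 x 3 + 65) / 5.5 = 28.18
  t = (30 x 3 - 295) / 5.5 = -37.27 (outside (0, 60))
  t = (30 x 3 + 295) / 5.5 = 70 (outside (0, 60))
Valid solutions in (0, 60): {4.55, 28.18} minutes.
The first occurrence is t = 4.55 minutes.
The hands form a 65-degree angle at 4.55 minutes past 3:00.

Final answer: 4.55 minutes past 3:00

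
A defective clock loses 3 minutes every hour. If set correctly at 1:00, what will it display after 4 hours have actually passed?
For every 60 true minutes, the faulty clock advances 60 - 3 = 57 minutes.
True elapsed: 4 hours = 240 minutes.
Faulty clock advances: 240 x 57/60 = 228 minutes (drift: 12 minutes behind).
Shown time: 1:00 + 228 minutes = 4:48.

Final answer: 4:48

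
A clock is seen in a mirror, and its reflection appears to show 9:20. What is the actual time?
Reflection across the vertical (12-6) axis maps a hand at angle A degrees to (360 - A) degrees, which sends a reading of T minutes past 12:00 to (720 - T) minutes past 12:00.
Mirror reads 9:20 = 560 minutes past 12:00.
Actual time: (720 - 560) mod 720 = 160 minutes = 2:40.

Final answer: 2:40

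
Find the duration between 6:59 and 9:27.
From 6:59 to 9:27:
(9 x 60 + 27) - (6 x 60 + 59) = 567 - 419 = 148 minutes
= 2 hours and 28 minutes

Final answer: 2 hours and 28 minutes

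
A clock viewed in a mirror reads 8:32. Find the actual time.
Reflection across the vertical (12-6) axis maps a hand at angle A degrees to (360 - A) degrees, which sends a reading of T minutes past 12:00 to (720 - T) minutes past 12:00.
Mirror reads 8:32 = 512 minutes past 12:00.
Actual time: (720 - 512) mod 720 = 208 minutes = 3:28.

Final answer: 3:28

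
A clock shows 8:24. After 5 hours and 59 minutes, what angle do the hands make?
First find the time 5 hours and 59 minutes after 8:24.
Total minutes: 8 x 60 + 24 + 5 x 60 + 59 = 863.
863 mod 720 = 143 minutes = 2:23.
Now compute the angle at 2:23:
Hour hand: 2 x 30 + 23 x 0.5 = 71.5 degrees
Minute hand: 23 x 6 = 138 degrees
Difference: |71.5 - 138| = 66.5 degrees
The angle is 66.5 degrees

Final answer: 66.5 degrees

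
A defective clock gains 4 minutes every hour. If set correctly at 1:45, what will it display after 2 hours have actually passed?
For every 60 true minutes, the faulty clock advances 60 + 4 = 64 minutes.
True elapsed: 2 hours = 120 minutes.
Faulty clock advances: 120 x 64/60 = 128 minutes (drift: 8 minutes ahead).
Shown time: 1:45 + 128 minutes = 3:53.

Final answer: 3:53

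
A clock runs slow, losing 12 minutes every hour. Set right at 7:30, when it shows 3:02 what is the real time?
For every 60 true minutes, the faulty clock advances 48 minutes, so 1 faulty-clock minute corresponds to 60/48 true minutes.
From 7:30 to 3:02 on the faulty dial is 452 minutes.
True elapsed: 452 x 60/48 = 565 minutes = 9 hours and 25 minutes.
True time: 7:30 + 9 hours and 25 minutes = 4:55.

Final answer: 4:55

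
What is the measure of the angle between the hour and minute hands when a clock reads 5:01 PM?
Hour hand position: 5 x 30 + 1 x 0.5 = 150.5 degrees
Minute hand position: 1 x 6 = 6 degrees
Difference: |150.5 - 6| = 144.5 degrees
The angle between the hands is 144.5 degrees

Final answer: 144.5 degrees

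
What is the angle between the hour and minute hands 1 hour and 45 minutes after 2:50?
First find the time 1 hour and 45 minutes after 2:50.
Total minutes: 2 x 60 + 50 + 1 x 60 + 45 = 275.
275 mod 720 = 275 minutes = 4:35.
Now compute the angle at 4:35:
Hour hand: 4 x 30 + 35 x 0.5 = 137.5 degrees
Minute hand: 35 x 6 = 210 degrees
Difference: |137.5 - 210| = 72.5 degrees
The angle is 72.5 degrees

Final answer: 72.5 degrees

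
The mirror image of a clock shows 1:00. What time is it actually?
Reflection across the vertical (12-6) axis maps a hand at angle A degrees to (360 - A) degrees, which sends a reading of T minutes past 12:00 to (720 - T) minutes past 12:00.
Mirror reads 1:00 = 60 minutes past 12:00.
Actual time: (720 - 60) mod 720 = 660 minutes = 11:00.

Final answer: 11:00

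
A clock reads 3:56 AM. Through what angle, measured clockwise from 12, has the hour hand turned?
The hour hand moves 30 degrees per hour and 0.5 degrees per minute.
At 3:56: (3) x 30 + 56 x 0.5 = 90 + 28 = 118 degrees

Final answer: 118 degrees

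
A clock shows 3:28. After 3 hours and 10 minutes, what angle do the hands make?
First find the time 3 hours and 10 minutes after 3:28.
Total minutes: 3 x 60 + 28 + 3 x 60 + 10 = 398.
398 mod 720 = 398 minutes = 6:38.
Now compute the angle at 6:38:
Hour hand: 6 x 30 + 38 x 0.5 = 199 degrees
Minute hand: 38 x 6 = 228 degrees
Difference: |199 - 228| = 29 degrees
The angle is 29 degrees

Final answer: 29 degrees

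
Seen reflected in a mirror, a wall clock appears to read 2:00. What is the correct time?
Reflection across the vertical (12-6) axis maps a hand at angle A degrees to (360 - A) degrees, which sends a reading of T minutes past 12:00 to (720 - T) minutes past 12:00.
Mirror reads 2:00 = 120 minutes past 12:00.
Actual time: (720 - 120) mod 720 = 600 minutes = 10:00.

Final answer: 10:00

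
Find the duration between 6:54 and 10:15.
From 6:54 to 10:15:
(10 x 60 + 15) - (6 x 60 + 54) = 615 - 414 = 201 minutes
= 3 hours and 21 minutes

Final answer: 3 hours and 21 minutes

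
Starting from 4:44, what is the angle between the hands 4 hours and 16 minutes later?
First find the time 4 hours and 16 minutes after 4:44.
Total minutes: 4 x 60 + 44 + 4 x 60 + 16 = 540.
540 mod 720 = 540 minutes = 9:00.
Now compute the angle at 9:00:
Hour hand: 9 x 30 + 0 x 0.5 = 270 degrees
Minute hand: 0 x 6 = 0 degrees
Difference: |270 - 0| = 270 degrees
Smaller angle: 360 - 270 = 90 degrees

Final answer: 90 degrees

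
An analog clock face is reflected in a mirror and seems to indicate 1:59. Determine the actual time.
Reflection across the vertical (12-6) axis maps a hand at angle A degrees to (360 - A) degrees, which sends a reading of T minutes past 12:00 to (720 - T) minutes past 12:00.
Mirror reads 1:59 = 119 minutes past 12:00.
Actual time: (720 - 119) mod 720 = 601 minutes = 10:01.

Final answer: 10:01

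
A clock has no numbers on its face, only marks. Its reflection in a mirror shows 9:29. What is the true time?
Reflection across the vertical (12-6) axis maps a hand at angle A degrees to (360 - A) degrees, which sends a reading of T minutes past 12:00 to (720 - T) minutes past 12:00.
Mirror reads 9:29 = 569 minutes past 12:00.
Actual time: (720 - 569) mod 720 = 151 minutes = 2:31.

Final answer: 2:31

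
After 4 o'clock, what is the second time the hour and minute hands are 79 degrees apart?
At t minutes past 4:00, the hour hand is at 30 x 4 + 0.5t degrees and the minute hand is at 6t degrees.
The smaller angle between them is 79 degrees when |30H - 5.5t| = 79 or |30H - 5.5t| = 281.
With H = 4, solve 30 x 4 - 5.5t = +/- target for each target:
  t = (30 x 4 - 79) / 5.5 = 7.45
  t = (30 x 4 + 79) / 5.5 = 36.18
  t = (30 x 4 - 281) / 5.5 = -29.27 (outside (0, 60))
  t = (30 x 4 + 281) / 5.5 = 72.91 (outside (0, 60))
Valid solutions in (0, 60): {7.45, 36.18} minutes.
The second occurrence is t = 36.18 minutes.
The hands form a 79-degree angle at 36.18 minutes past 4:00.

Final answer: 36.18 minutes past 4:00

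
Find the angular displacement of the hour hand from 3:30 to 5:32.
The hour hand moves 0.5 degrees per minute.
Time elapsed: 5:32 - 3:30 = 122 minutes
Angular displacement: 122 x 0.5 = 61 degrees

Final answer: 61 degrees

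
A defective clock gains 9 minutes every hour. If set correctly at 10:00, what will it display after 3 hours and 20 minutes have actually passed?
For every 60 true minutes, the faulty clock advances 60 + 9 = 69 minutes.
True elapsed: 3 hours and 20 minutes = 200 minutes.
Faulty clock advances: 200 x 69/60 = 230 minutes (drift: 30 minutes ahead).
Shown time: 10:00 + 230 minutes = 1:50.

Final answer: 1:50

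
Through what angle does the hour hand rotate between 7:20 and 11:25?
The hour hand moves 0.5 degrees per minute.
Time elapsed: 11:25 - 7:20 = 245 minutes
Angular displacement: 245 x 0.5 = 122.5 degrees

Final answer: 122.5 degrees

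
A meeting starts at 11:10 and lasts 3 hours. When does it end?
Starting time: 11:10
Adding 0 minutes to 10 minutes: 10 + 0 = 10 minutes
Adding 3 hours: 11 + 3 = 14 - 12 = 2
Final time: 2:10

Final answer: 2:10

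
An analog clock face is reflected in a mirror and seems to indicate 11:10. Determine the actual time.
Reflection across the vertical (12-6) axis maps a hand at angle A degrees to (360 - A) degrees, which sends a reading of T minutes past 12:00 to (720 - T) minutes past 12:00.
Mirror reads 11:10 = 670 minutes past 12:00.
Actual time: (720 - 670) mod 720 = 50 minutes = 12:50.

Final answer: 12:50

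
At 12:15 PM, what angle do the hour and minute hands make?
Hour hand position: 0 x 30 + 15 x 0.5 = 7.5 degrees
Minute hand position: 15 x 6 = 90 degrees
Difference: |7.5 - 90| = 82.5 degrees
The angle between the hands is 82.5 degrees

Final answer: 82.5 degrees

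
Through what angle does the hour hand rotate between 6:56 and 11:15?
The hour hand moves 0.5 degrees per minute.
Time elapsed: 11:15 - 6:56 = 259 minutes
Angular displacement: 259 x 0.5 = 129.5 degrees

Final answer: 129.5 degrees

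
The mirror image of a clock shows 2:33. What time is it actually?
Reflection across the vertical (12-6) axis maps a hand at angle A degrees to (360 - A) degrees, which sends a reading of T minutes past 12:00 to (720 - T) minutes past 12:00.
Mirror reads 2:33 = 153 minutes past 12:00.
Actual time: (720 - 153) mod 720 = 567 minutes = 9:27.

Final answer: 9:27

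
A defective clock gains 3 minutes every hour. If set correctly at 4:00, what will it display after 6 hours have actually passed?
For every 60 true minutes, the faulty clock advances 60 + 3 = 63 minutes.
True elapsed: 6 hours = 360 minutes.
Faulty clock advances: 360 x 63/60 = 378 minutes (drift: 18 minutes ahead).
Shown time: 4:00 + 378 minutes = 10:18.

Final answer: 10:18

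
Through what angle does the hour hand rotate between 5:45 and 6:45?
The hour hand moves 0.5 degrees per minute.
Time elapsed: 6:45 - 5:45 = 60 minutes
Angular displacement: 60 x 0.5 = 30 degrees

Final answer: 30 degrees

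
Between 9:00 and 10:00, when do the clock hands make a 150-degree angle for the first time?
At t minutes past 9:00, the hour hand is at 30 x 9 + 0.5t degrees and the minute hand is at 6t degrees.
The smaller angle between them is 150 degrees when |30H - 5.5t| = 150 or |30H - 5.5t| = 210.
With H = 9, solve 30 x 9 - 5.5t = +/- target for each target:
  t = (30 x 9 - 150) / 5.5 = 21.82
  t = (30 x 9 + 150) / 5.5 = 76.36 (outside (0, 60))
  t = (30 x 9 - 210) / 5.5 = 10.91
  t = (30 x 9 + 210) / 5.5 = 87.27 (outside (0, 60))
Valid solutions in (0, 60): {10.91, 21.82} minutes.
The first occurrence is t = 10.91 minutes.
The hands form a 150-degree angle at 10.91 minutes past 9:00.

Final answer: 10.91 minutes past 9:00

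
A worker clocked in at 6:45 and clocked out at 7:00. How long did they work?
From 6:45 to 7:00:
(7 x 60 + 0) - (6 x 60 + 45) = 420 - 405 = 15 minutes
= 15 minutes

Final answer: 15 minutes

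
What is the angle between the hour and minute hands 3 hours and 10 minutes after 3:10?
First find the time 3 hours and 10 minutes after 3:10.
Total minutes: 3 x 60 + 10 + 3 x 60 + 10 = 380.
380 mod 720 = 380 minutes = 6:20.
Now compute the angle at 6:20:
Hour hand: 6 x 30 + 20 x 0.5 = 190 degrees
Minute hand: 20 x 6 = 120 degrees
Difference: |190 - 120| = 70 degrees
The angle is 70 degrees

Final answer: 70 degrees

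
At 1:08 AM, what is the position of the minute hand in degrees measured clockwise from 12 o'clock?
The minute hand moves 6 degrees per minute.
At 1:08: 8 x 6 = 48 degrees

Final answer: 48 degrees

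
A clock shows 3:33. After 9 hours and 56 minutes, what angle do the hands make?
First find the time 9 hours and 56 minutes after 3:33.
Total minutes: 3 x 60 + 33 + 9 x 60 + 56 = 809.
809 mod 720 = 89 minutes = 1:29.
Now compute the angle at 1:29:
Hour hand: 1 x 30 + 29 x 0.5 = 44.5 degrees
Minute hand: 29 x 6 = 174 degrees
Difference: |44.5 - 174| = 129.5 degrees
The angle is 129.5 degrees

Final answer: 129.5 degrees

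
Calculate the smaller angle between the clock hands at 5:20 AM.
Hour hand position: 5 x 30 + 20 x 0.5 = 160 degrees
Minute hand position: 20 x 6 = 120 degrees
Difference: |160 - 120| = 40 degrees
The angle between the hands is 40 degrees

Final answer: 40 degrees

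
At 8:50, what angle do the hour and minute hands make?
Hour hand position: 8 x 30 + 50 x 0.5 = 265 degrees
Minute hand position: 50 x 6 = 300 degrees
Difference: |265 - 300| = 35 degrees
The angle between the hands is 35 degrees

Final answer: 35 degrees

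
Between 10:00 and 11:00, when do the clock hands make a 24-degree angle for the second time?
At t minutes past 10:00, the hour hand is at 30 x 10 + 0.5t degrees and the minute hand is at 6t degrees.
The smaller angle between them is 24 degrees when |30H - 5.5t| = 24 or |30H - 5.5t| = 336.
With H = 10, solve 30 x 10 - 5.5t = +/- target for each target:
  t = (30 x 10 - 24) / 5.5 = 50.18
  t = (30 x 10 + 24) / 5.5 = 58.91
  t = (30 x 10 - 336) / 5.5 = -6.55 (outside (0, 60))
  t = (30 x 10 + 336) / 5.5 = 115.64 (outside (0, 60))
Valid solutions in (0, 60): {50.18, 58.91} minutes.
The second occurrence is t = 58.91 minutes.
The hands form a 24-degree angle at 58.91 minutes past 10:00.

Final answer: 58.91 minutes past 10:00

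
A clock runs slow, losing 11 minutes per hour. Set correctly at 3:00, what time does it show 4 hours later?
For every 60 true minutes, the faulty clock advances 60 - 11 = 49 minutes.
True elapsed: 4 hours = 240 minutes.
Faulty clock advances: 240 x 49/60 = 196 minutes (drift: 44 minutes behind).
Shown time: 3:00 + 196 minutes = 6:16.

Final answer: 6:16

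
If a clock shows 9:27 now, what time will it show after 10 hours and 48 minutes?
Starting time: 9:27
Adding 48 minutes to 27 minutes: 27 + 48 = 75 minutes = 1 hour and 15 minutes
Adding 10 hours: 9 + 10 + 1 (carry) = 20 - 12 = 8
Final time: 8:15

Final answer: 8:15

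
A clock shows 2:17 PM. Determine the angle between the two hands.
Hour hand position: 2 x 30 + 17 x 0.5 = 68.5 degrees
Minute hand position: 17 x 6 = 102 degrees
Difference: |68.5 - 102| = 33.5 degrees
The angle between the hands is 33.5 degrees

Final answer: 33.5 degrees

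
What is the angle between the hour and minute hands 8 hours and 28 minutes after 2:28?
First find the time 8 hours and 28 minutes after 2:28.
Total minutes: 2 x 60 + 28 + 8 x 60 + 28 = 656.
656 mod 720 = 656 minutes = 10:56.
Now compute the angle at 10:56:
Hour hand: 10 x 30 + 56 x 0.5 = 328 degrees
Minute hand: 56 x 6 = 336 degrees
Difference: |328 - 336| = 8 degrees
The angle is 8 degrees

Final answer: 8 degrees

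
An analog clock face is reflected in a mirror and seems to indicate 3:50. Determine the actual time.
Reflection across the vertical (12-6) axis maps a hand at angle A degrees to (360 - A) degrees, which sends a reading of T minutes past 12:00 to (720 - T) minutes past 12:00.
Mirror reads 3:50 = 230 minutes past 12:00.
Actual time: (720 - 230) mod 720 = 490 minutes = 8:10.

Final answer: 8:10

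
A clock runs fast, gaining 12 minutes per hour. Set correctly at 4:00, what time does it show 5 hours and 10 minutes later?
For every 60 true minutes, the faulty clock advances 60 + 12 = 72 minutes.
True elapsed: 5 hours and 10 minutes = 310 minutes.
Faulty clock advances: 310 x 72/60 = 372 minutes (drift: 62 minutes ahead).
Shown time: 4:00 + 372 minutes = 10:12.

Final answer: 10:12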